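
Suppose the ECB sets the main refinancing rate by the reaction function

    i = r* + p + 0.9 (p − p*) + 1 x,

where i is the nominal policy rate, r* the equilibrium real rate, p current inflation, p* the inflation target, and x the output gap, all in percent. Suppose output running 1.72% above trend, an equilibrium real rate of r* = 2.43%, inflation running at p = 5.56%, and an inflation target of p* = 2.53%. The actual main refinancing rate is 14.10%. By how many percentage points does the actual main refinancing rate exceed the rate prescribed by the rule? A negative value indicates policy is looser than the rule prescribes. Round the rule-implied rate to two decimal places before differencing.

Output 1.72% above potential → x = 1.72.
i = 2.43 + 5.56 + 0.9 × (5.56 − 2.53) + 1 × 1.72
   = 2.43 + 5.56 + 2.727 + 1.72 = 12.44
Deviation = 14.10 − 12.44 = 1.66 pp.

1.66 pp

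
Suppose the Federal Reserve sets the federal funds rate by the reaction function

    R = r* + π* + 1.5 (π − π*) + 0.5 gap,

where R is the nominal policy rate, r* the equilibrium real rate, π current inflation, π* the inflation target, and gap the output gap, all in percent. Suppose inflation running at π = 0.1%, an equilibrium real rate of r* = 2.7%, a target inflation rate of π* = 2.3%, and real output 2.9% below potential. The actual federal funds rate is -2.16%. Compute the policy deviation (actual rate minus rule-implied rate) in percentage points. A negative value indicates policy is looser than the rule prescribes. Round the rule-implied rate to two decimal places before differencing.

-2.41 pp

Output 2.9% below potential → gap = -2.9.
R = 2.7 + 2.3 + 1.5 × (0.1 − 2.3) + 0.5 × (-2.9)
   = 2.7 + 2.3 − 3.3 − 1.45 = 0.25
Deviation = -2.16 − 0.25 = -2.41 pp.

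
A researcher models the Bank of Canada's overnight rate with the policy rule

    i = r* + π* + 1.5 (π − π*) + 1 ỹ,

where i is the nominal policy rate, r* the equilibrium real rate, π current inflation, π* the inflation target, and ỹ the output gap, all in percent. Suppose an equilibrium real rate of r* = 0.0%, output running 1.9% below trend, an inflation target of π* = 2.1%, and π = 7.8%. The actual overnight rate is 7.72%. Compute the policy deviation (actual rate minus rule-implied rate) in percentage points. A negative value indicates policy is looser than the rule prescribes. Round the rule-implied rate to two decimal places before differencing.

Output 1.9% below potential → ỹ = -1.9.
i = 0.0 + 2.1 + 1.5 × (7.8 − 2.1) + 1 × (-1.9)
   = 0.0 + 2.1 + 8.55 − 1.9 = 8.75
Deviation = 7.72 − 8.75 = -1.03 pp.

-1.03 pp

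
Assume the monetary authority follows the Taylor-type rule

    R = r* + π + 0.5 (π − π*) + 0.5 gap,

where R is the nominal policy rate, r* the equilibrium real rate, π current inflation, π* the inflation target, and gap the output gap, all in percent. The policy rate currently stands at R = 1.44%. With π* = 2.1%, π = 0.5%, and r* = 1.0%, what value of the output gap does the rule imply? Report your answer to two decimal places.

1.48%

0.5 gap = 1.44 − 1.0 − 0.5 − 0.5 × (0.5 − 2.1) = 0.74
gap = 0.74 / 0.5 = 1.48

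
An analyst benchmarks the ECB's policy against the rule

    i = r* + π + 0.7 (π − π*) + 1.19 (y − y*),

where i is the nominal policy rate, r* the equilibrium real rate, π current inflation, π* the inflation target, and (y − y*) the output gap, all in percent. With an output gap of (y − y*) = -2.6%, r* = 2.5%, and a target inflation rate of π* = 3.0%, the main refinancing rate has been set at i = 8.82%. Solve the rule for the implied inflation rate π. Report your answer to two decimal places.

6.77%

Collecting π: i = r* + (1 + 0.7) π − 0.7 π* + 1.19 (y − y*)
1.7 π = 8.82 − 2.5 + 0.7 × 3.0 − 1.19 × (-2.6) = 11.514
π = 11.514 / 1.7 = 6.77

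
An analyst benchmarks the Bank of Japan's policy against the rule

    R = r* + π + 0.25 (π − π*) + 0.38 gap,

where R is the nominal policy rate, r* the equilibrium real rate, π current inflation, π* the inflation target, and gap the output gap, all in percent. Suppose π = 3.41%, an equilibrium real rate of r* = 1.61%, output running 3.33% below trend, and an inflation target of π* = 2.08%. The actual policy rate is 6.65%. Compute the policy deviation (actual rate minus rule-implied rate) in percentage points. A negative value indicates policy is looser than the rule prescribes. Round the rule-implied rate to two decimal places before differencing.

2.56 pp

Output 3.33% below potential → gap = -3.33.
R = 1.61 + 3.41 + 0.25 × (3.41 − 2.08) + 0.38 × (-3.33)
   = 1.61 + 3.41 + 0.3325 − 1.2654 = 4.09
Deviation = 6.65 − 4.09 = 2.56 pp.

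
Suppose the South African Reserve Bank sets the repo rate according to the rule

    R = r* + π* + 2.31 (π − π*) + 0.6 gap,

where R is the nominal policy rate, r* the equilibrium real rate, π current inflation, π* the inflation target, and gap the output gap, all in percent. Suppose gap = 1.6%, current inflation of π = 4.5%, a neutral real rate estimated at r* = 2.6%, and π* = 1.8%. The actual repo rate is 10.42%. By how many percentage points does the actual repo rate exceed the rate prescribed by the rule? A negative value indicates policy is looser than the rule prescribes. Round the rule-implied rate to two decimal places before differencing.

R = 2.6 + 1.8 + 2.31 × (4.5 − 1.8) + 0.6 × 1.6
   = 2.6 + 1.8 + 6.237 + 0.96 = 11.60
Deviation = 10.42 − 11.60 = -1.18 pp.

-1.18 pp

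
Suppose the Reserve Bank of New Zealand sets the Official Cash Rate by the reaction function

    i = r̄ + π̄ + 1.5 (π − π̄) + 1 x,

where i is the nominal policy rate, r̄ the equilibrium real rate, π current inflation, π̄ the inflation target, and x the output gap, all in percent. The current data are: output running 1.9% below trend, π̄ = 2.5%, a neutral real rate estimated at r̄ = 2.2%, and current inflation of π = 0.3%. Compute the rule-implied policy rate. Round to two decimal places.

Output 1.9% below potential → x = -1.9.
i = 2.2 + 2.5 + 1.5 × (0.3 − 2.5) + 1 × (-1.9)
   = 2.2 + 2.5 − 3.3 − 1.9 = -0.50

-0.50%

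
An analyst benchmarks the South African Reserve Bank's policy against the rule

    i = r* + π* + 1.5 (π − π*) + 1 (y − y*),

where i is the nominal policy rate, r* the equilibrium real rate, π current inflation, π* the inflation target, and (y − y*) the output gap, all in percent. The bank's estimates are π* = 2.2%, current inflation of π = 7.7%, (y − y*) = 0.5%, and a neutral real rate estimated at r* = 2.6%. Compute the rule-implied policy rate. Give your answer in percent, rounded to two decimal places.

i = 2.6 + 2.2 + 1.5 × (7.7 − 2.2) + 1 × 0.5
   = 2.6 + 2.2 + 8.25 + 0.5 = 13.55

13.55%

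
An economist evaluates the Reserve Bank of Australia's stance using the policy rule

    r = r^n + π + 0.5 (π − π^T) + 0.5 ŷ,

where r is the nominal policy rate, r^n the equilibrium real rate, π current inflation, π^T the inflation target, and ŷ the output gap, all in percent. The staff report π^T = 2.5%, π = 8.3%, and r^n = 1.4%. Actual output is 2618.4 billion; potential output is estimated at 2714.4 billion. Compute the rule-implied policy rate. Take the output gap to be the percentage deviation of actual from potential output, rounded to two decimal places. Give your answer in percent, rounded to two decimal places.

Output gap = 100 × (2618.4 − 2714.4) / 2714.4 = -3.54%.
r = 1.40 + 8.30 + 0.5 × (8.30 − 2.50) + 0.5 × (-3.54)
   = 1.40 + 8.3 + 2.9 − 1.77 = 10.83

10.83%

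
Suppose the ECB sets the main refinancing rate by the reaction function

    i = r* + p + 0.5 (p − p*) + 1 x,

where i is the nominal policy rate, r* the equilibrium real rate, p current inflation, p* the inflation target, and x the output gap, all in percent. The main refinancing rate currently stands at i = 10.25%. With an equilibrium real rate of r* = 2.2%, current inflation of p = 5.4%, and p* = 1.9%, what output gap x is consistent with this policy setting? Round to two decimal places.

0.90%

1 x = 10.25 − 2.2 − 5.4 − 0.5 × (5.4 − 1.9) = 0.9
x = 0.9 / 1 = 0.90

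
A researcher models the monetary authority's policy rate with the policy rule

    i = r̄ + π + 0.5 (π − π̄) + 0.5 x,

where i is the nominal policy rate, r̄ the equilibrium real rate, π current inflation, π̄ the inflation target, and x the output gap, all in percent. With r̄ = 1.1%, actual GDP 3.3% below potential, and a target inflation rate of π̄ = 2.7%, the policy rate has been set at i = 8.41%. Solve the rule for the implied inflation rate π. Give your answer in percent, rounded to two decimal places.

Output 3.3% below potential → x = -3.3.
Collecting π: i = r̄ + (1 + 0.5) π − 0.5 π̄ + 0.5 x
1.5 π = 8.41 − 1.1 + 0.5 × 2.7 − 0.5 × (-3.3) = 10.31
π = 10.31 / 1.5 = 6.87

6.87%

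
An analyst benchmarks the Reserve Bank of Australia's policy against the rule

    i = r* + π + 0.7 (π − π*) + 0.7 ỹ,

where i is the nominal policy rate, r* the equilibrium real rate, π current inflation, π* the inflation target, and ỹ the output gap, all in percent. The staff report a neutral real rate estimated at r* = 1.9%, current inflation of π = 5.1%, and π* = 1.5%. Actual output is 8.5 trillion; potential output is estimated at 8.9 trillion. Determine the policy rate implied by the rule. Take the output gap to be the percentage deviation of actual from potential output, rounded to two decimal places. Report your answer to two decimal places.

Output gap = 100 × (8.5 − 8.9) / 8.9 = -4.49%.
i = 1.90 + 5.10 + 0.7 × (5.10 − 1.50) + 0.7 × (-4.49)
   = 1.90 + 5.1 + 2.52 − 3.143 = 6.38

6.38%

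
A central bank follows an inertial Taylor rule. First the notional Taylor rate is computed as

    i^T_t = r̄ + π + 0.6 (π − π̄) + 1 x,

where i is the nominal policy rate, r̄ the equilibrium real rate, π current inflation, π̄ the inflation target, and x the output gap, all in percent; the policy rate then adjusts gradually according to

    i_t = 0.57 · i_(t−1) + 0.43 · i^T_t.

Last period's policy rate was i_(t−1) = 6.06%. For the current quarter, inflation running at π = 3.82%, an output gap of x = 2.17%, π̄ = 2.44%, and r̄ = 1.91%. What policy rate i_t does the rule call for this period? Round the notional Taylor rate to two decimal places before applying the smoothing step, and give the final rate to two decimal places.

i^T_t = 1.91 + 3.82 + 0.6 × (3.82 − 2.44) + 1 × 2.17
   = 1.91 + 3.82 + 0.828 + 2.17 = 8.73
i_t = 0.57 × 6.06 + 0.43 × 8.73 = 3.4542 + 3.7539 = 7.21

7.21%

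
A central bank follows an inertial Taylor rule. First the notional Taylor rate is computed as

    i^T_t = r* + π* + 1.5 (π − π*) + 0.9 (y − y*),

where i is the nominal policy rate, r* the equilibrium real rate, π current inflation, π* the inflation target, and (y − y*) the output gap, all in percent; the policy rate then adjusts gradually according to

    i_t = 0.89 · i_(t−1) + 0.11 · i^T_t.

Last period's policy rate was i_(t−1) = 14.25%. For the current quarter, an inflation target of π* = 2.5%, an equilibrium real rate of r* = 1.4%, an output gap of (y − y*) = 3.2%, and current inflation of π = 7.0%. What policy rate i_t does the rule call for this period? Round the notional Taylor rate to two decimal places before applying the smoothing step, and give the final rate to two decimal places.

i^T_t = 1.4 + 2.5 + 1.5 × (7.0 − 2.5) + 0.9 × 3.2
   = 1.4 + 2.5 + 6.75 + 2.88 = 13.53
i_t = 0.89 × 14.25 + 0.11 × 13.53 = 12.6825 + 1.4883 = 14.17

14.17%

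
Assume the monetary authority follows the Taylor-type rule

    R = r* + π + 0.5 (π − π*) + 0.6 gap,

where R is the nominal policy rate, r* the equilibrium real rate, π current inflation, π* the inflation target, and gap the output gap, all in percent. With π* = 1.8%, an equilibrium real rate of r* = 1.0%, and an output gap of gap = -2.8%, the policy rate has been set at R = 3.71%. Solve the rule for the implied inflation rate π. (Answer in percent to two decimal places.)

Collecting π: R = r* + (1 + 0.5) π − 0.5 π* + 0.6 gap
1.5 π = 3.71 − 1.0 + 0.5 × 1.8 − 0.6 × (-2.8) = 5.29
π = 5.29 / 1.5 = 3.53

3.53%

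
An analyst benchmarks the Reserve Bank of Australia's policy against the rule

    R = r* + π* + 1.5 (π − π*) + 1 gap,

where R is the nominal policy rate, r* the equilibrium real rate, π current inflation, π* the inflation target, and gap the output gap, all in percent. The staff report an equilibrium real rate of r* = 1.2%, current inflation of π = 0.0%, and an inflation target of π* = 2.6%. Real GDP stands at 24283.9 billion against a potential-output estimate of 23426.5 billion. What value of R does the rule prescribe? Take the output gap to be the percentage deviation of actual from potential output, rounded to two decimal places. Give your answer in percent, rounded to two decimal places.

3.56%

Output gap = 100 × (24283.9 − 23426.5) / 23426.5 = 3.66%.
R = 1.20 + 2.60 + 1.5 × (0.00 − 2.60) + 1 × 3.66
   = 1.20 + 2.6 − 3.9 + 3.66 = 3.56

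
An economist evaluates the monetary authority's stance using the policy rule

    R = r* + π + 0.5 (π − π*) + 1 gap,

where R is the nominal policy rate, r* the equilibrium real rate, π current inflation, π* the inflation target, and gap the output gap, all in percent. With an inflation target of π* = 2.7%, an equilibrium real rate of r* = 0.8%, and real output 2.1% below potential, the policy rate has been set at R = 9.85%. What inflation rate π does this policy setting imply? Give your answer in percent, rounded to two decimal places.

Output 2.1% below potential → gap = -2.1.
Collecting π: R = r* + (1 + 0.5) π − 0.5 π* + 1 gap
1.5 π = 9.85 − 0.8 + 0.5 × 2.7 − 1 × (-2.1) = 12.5
π = 12.5 / 1.5 = 8.33

8.33%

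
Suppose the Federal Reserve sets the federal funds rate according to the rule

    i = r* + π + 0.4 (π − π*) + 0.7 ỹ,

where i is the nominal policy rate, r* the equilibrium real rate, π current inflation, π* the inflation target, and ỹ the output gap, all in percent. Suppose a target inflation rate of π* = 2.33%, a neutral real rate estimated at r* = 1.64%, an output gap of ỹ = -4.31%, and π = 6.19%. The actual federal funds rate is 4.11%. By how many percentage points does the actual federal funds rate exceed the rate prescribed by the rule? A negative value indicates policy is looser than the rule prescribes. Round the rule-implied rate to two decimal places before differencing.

i = 1.64 + 6.19 + 0.4 × (6.19 − 2.33) + 0.7 × (-4.31)
   = 1.64 + 6.19 + 1.544 − 3.017 = 6.36
Deviation = 4.11 − 6.36 = -2.25 pp.

-2.25 pp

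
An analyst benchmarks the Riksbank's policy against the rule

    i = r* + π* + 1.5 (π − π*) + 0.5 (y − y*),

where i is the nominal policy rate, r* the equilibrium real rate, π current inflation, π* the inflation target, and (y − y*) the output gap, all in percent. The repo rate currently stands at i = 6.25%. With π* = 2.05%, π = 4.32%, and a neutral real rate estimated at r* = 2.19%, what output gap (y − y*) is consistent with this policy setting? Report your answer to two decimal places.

0.5 (y − y*) = 6.25 − 2.19 − 2.05 − 1.5 × (4.32 − 2.05) = -1.395
(y − y*) = -1.395 / 0.5 = -2.79

-2.79%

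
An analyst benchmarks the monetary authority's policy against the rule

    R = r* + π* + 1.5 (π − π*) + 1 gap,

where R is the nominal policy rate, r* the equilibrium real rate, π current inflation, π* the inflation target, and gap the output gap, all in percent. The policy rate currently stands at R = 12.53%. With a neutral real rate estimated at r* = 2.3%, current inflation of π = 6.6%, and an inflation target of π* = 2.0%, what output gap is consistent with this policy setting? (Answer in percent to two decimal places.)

1.33%

1 gap = 12.53 − 2.3 − 2.0 − 1.5 × (6.6 − 2.0) = 1.33
gap = 1.33 / 1 = 1.33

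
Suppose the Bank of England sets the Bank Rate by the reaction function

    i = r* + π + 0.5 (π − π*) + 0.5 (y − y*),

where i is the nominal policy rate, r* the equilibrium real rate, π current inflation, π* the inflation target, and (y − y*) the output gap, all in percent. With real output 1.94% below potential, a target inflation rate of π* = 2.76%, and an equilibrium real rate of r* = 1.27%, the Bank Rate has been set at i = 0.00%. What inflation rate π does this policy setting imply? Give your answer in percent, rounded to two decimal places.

0.72%

Output 1.94% below potential → (y − y*) = -1.94.
Collecting π: i = r* + (1 + 0.5) π − 0.5 π* + 0.5 (y − y*)
1.5 π = 0.00 − 1.27 + 0.5 × 2.76 − 0.5 × (-1.94) = 1.08
π = 1.08 / 1.5 = 0.72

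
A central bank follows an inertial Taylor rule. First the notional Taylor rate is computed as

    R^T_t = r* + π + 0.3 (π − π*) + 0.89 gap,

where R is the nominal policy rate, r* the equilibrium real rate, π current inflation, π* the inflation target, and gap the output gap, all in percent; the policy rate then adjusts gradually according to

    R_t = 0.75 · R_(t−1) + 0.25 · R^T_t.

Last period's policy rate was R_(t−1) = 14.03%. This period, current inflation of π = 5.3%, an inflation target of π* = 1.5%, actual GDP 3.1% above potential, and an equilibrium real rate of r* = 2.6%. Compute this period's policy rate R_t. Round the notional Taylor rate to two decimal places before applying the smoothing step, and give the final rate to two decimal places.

Output 3.1% above potential → gap = 3.1.
R^T_t = 2.6 + 5.3 + 0.3 × (5.3 − 1.5) + 0.89 × 3.1
   = 2.6 + 5.3 + 1.14 + 2.759 = 11.80
R_t = 0.75 × 14.03 + 0.25 × 11.80 = 10.5225 + 2.95 = 13.47

13.47%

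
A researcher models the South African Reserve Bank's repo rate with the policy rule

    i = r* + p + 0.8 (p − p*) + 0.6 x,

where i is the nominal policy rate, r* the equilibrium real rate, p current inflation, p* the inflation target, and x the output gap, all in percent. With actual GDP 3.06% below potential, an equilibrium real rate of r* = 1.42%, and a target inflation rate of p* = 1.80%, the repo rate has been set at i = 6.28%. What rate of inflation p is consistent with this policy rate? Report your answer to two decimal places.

4.52%

Output 3.06% below potential → x = -3.06.
Collecting p: i = r* + (1 + 0.8) p − 0.8 p* + 0.6 x
1.8 p = 6.28 − 1.42 + 0.8 × 1.80 − 0.6 × (-3.06) = 8.136
p = 8.136 / 1.8 = 4.52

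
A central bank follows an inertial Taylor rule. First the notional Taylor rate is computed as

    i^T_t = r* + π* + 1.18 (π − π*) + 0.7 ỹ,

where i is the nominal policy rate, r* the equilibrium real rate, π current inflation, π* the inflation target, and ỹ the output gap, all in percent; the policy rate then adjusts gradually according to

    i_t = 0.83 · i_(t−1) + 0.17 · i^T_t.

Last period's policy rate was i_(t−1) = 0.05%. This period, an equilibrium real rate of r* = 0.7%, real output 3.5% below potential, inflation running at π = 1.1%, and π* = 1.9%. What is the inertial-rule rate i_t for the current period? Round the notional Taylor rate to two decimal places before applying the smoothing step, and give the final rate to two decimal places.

-0.09%

Output 3.5% below potential → ỹ = -3.5.
i^T_t = 0.7 + 1.9 + 1.18 × (1.1 − 1.9) + 0.7 × (-3.5)
   = 0.7 + 1.9 − 0.944 − 2.45 = -0.79
i_t = 0.83 × 0.05 + 0.17 × (-0.79) = 0.0415 − 0.1343 = -0.09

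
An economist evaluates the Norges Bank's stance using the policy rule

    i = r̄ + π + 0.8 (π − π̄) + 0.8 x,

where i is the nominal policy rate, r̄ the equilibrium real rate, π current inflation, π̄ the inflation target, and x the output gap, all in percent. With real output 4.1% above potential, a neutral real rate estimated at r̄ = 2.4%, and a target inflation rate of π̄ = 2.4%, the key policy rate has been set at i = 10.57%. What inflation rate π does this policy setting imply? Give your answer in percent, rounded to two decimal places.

Output 4.1% above potential → x = 4.1.
Collecting π: i = r̄ + (1 + 0.8) π − 0.8 π̄ + 0.8 x
1.8 π = 10.57 − 2.4 + 0.8 × 2.4 − 0.8 × 4.1 = 6.81
π = 6.81 / 1.8 = 3.78

3.78%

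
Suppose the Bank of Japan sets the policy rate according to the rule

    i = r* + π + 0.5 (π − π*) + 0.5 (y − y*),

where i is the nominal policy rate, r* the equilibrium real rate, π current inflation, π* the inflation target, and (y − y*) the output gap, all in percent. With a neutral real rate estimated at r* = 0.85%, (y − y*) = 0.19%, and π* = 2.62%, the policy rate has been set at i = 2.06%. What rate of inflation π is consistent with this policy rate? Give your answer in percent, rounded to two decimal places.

Collecting π: i = r* + (1 + 0.5) π − 0.5 π* + 0.5 (y − y*)
1.5 π = 2.06 − 0.85 + 0.5 × 2.62 − 0.5 × 0.19 = 2.425
π = 2.425 / 1.5 = 1.62

1.62%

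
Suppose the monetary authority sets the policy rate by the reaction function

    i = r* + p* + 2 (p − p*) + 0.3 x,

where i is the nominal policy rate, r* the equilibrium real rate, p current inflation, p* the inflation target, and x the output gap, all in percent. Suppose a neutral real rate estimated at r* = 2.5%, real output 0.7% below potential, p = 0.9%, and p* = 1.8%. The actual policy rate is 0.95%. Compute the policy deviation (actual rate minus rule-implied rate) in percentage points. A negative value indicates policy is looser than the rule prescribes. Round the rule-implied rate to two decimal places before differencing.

-1.34 pp

Output 0.7% below potential → x = -0.7.
i = 2.5 + 1.8 + 2 × (0.9 − 1.8) + 0.3 × (-0.7)
   = 2.5 + 1.8 − 1.8 − 0.21 = 2.29
Deviation = 0.95 − 2.29 = -1.34 pp.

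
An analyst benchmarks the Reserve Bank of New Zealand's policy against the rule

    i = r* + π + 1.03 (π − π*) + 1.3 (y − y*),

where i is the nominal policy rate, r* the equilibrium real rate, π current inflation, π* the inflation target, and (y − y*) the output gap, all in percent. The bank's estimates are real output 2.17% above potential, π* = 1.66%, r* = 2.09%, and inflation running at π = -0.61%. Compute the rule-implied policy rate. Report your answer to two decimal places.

Output 2.17% above potential → (y − y*) = 2.17.
i = 2.09 + (-0.61) + 1.03 × (-0.61 − 1.66) + 1.3 × 2.17
   = 2.09 − 0.61 − 2.3381 + 2.821 = 1.96

1.96%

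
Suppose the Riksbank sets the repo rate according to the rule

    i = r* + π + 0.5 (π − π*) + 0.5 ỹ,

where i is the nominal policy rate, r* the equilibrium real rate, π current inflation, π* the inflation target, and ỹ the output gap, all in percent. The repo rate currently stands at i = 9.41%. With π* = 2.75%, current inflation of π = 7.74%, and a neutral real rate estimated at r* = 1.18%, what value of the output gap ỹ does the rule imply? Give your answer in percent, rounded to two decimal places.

0.5 ỹ = 9.41 − 1.18 − 7.74 − 0.5 × (7.74 − 2.75) = -2.005
ỹ = -2.005 / 0.5 = -4.01

-4.01%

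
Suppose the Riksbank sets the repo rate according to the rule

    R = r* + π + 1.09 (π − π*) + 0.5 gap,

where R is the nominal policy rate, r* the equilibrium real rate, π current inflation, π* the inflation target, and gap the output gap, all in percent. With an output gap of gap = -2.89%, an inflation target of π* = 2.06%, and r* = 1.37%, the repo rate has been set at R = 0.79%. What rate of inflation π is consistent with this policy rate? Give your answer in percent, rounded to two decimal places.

1.49%

Collecting π: R = r* + (1 + 1.09) π − 1.09 π* + 0.5 gap
2.09 π = 0.79 − 1.37 + 1.09 × 2.06 − 0.5 × (-2.89) = 3.1104
π = 3.1104 / 2.09 = 1.49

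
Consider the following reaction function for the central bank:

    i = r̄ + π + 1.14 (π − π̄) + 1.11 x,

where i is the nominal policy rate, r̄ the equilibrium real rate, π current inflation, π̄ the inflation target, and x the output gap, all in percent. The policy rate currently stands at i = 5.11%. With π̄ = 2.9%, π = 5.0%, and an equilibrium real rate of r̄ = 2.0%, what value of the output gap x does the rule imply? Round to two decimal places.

-3.86%

1.11 x = 5.11 − 2.0 − 5.0 − 1.14 × (5.0 − 2.9) = -4.284
x = -4.284 / 1.11 = -3.86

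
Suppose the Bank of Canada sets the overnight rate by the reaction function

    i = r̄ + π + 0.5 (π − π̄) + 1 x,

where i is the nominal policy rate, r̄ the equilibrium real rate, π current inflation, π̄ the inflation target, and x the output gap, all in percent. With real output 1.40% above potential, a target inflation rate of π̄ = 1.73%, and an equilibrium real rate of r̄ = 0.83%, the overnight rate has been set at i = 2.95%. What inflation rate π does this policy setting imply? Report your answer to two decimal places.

Output 1.40% above potential → x = 1.40.
Collecting π: i = r̄ + (1 + 0.5) π − 0.5 π̄ + 1 x
1.5 π = 2.95 − 0.83 + 0.5 × 1.73 − 1 × 1.40 = 1.585
π = 1.585 / 1.5 = 1.06

1.06%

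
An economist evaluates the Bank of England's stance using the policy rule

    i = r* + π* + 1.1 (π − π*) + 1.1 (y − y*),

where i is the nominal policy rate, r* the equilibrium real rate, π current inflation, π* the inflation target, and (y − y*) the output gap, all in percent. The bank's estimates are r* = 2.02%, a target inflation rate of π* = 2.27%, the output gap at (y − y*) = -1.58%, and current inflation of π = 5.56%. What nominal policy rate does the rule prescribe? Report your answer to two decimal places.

i = 2.02 + 2.27 + 1.1 × (5.56 − 2.27) + 1.1 × (-1.58)
   = 2.02 + 2.27 + 3.619 − 1.738 = 6.17

6.17%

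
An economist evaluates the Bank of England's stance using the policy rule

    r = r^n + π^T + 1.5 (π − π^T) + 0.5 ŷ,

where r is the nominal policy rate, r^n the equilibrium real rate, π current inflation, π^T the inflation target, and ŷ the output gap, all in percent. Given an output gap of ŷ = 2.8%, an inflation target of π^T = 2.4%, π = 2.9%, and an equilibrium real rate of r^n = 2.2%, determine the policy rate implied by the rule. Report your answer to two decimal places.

6.75%

r = 2.2 + 2.4 + 1.5 × (2.9 − 2.4) + 0.5 × 2.8
   = 2.2 + 2.4 + 0.75 + 1.4 = 6.75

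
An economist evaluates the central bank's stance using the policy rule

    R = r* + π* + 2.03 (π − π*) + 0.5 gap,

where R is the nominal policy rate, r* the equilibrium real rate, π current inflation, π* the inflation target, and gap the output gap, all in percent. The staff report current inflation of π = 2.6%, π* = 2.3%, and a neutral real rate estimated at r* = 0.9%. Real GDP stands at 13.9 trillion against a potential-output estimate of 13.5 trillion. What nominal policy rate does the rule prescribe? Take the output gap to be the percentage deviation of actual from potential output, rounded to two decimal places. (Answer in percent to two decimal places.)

5.29%

Output gap = 100 × (13.9 − 13.5) / 13.5 = 2.96%.
R = 0.90 + 2.30 + 2.03 × (2.60 − 2.30) + 0.5 × 2.96
   = 0.90 + 2.3 + 0.609 + 1.48 = 5.29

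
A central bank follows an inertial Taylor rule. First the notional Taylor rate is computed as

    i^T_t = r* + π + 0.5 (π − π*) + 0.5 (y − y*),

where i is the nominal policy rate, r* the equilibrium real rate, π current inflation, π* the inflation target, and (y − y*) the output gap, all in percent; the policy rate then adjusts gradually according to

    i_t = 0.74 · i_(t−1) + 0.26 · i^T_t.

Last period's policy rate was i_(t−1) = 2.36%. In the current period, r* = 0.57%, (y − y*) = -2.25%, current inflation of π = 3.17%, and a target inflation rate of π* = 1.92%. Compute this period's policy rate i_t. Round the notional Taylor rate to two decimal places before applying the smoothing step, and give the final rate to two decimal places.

2.59%

i^T_t = 0.57 + 3.17 + 0.5 × (3.17 − 1.92) + 0.5 × (-2.25)
   = 0.57 + 3.17 + 0.625 − 1.125 = 3.24
i_t = 0.74 × 2.36 + 0.26 × 3.24 = 1.7464 + 0.8424 = 2.59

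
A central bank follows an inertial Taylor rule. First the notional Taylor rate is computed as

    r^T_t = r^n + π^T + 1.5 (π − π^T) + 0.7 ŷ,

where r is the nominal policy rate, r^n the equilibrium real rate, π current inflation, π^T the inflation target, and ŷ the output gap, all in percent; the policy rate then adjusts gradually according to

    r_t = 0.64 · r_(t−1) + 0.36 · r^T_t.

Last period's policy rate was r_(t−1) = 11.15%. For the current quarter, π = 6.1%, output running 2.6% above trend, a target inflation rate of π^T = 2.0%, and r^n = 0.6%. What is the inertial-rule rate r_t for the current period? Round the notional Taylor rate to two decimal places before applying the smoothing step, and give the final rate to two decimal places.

Output 2.6% above potential → ŷ = 2.6.
r^T_t = 0.6 + 2.0 + 1.5 × (6.1 − 2.0) + 0.7 × 2.6
   = 0.6 + 2 + 6.15 + 1.82 = 10.57
r_t = 0.64 × 11.15 + 0.36 × 10.57 = 7.136 + 3.8052 = 10.94

10.94%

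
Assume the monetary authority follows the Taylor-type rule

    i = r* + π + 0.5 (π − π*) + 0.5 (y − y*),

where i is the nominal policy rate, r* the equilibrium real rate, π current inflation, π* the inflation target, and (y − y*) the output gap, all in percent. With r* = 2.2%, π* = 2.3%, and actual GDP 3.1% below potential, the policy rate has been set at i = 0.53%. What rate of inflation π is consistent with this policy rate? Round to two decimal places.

Output 3.1% below potential → (y − y*) = -3.1.
Collecting π: i = r* + (1 + 0.5) π − 0.5 π* + 0.5 (y − y*)
1.5 π = 0.53 − 2.2 + 0.5 × 2.3 − 0.5 × (-3.1) = 1.03
π = 1.03 / 1.5 = 0.69

0.69%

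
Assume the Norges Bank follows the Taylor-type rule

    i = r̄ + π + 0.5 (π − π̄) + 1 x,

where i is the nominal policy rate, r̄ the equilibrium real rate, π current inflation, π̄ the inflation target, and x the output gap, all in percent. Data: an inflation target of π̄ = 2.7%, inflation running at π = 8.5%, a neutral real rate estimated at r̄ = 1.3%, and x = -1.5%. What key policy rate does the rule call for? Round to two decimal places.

i = 1.3 + 8.5 + 0.5 × (8.5 − 2.7) + 1 × (-1.5)
   = 1.3 + 8.5 + 2.9 − 1.5 = 11.20

11.20%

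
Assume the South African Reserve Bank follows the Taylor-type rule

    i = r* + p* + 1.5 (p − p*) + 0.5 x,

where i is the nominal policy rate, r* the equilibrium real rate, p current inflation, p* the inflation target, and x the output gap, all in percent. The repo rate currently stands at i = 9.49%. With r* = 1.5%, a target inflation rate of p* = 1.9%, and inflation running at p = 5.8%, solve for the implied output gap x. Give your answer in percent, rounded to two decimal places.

0.5 x = 9.49 − 1.5 − 1.9 − 1.5 × (5.8 − 1.9) = 0.24
x = 0.24 / 0.5 = 0.48

0.48%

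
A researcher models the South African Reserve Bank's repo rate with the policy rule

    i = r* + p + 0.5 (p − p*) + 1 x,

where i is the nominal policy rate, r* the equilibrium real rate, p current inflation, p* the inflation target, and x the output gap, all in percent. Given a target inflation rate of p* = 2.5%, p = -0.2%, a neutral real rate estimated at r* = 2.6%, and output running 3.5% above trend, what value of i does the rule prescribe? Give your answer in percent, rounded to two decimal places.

Output 3.5% above potential → x = 3.5.
i = 2.6 + (-0.2) + 0.5 × (-0.2 − 2.5) + 1 × 3.5
   = 2.6 − 0.2 − 1.35 + 3.5 = 4.55

4.55%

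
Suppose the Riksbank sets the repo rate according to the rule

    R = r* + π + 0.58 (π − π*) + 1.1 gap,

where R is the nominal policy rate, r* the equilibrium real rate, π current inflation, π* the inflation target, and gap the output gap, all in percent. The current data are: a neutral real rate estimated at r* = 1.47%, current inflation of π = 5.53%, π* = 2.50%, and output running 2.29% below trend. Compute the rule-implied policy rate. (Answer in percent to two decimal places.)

6.24%

Output 2.29% below potential → gap = -2.29.
R = 1.47 + 5.53 + 0.58 × (5.53 − 2.50) + 1.1 × (-2.29)
   = 1.47 + 5.53 + 1.7574 − 2.519 = 6.24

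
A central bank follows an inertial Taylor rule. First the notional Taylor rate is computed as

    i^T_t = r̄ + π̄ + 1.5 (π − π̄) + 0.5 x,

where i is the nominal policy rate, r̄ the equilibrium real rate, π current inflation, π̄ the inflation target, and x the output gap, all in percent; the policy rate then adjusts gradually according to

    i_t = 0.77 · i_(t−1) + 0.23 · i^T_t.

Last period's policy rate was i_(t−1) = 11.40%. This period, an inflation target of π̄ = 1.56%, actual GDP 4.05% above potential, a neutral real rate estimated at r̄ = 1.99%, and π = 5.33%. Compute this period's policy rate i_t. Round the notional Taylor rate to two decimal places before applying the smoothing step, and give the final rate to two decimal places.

Output 4.05% above potential → x = 4.05.
i^T_t = 1.99 + 1.56 + 1.5 × (5.33 − 1.56) + 0.5 × 4.05
   = 1.99 + 1.56 + 5.655 + 2.025 = 11.23
i_t = 0.77 × 11.40 + 0.23 × 11.23 = 8.778 + 2.5829 = 11.36

11.36%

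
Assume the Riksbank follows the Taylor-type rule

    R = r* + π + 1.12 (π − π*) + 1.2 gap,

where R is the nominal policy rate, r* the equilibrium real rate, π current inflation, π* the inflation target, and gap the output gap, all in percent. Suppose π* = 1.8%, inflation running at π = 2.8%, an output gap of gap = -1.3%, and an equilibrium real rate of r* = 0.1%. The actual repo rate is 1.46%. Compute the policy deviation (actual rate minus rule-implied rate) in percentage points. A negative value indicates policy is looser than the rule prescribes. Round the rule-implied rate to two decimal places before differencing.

R = 0.1 + 2.8 + 1.12 × (2.8 − 1.8) + 1.2 × (-1.3)
   = 0.1 + 2.8 + 1.12 − 1.56 = 2.46
Deviation = 1.46 − 2.46 = -1.00 pp.

-1.00 pp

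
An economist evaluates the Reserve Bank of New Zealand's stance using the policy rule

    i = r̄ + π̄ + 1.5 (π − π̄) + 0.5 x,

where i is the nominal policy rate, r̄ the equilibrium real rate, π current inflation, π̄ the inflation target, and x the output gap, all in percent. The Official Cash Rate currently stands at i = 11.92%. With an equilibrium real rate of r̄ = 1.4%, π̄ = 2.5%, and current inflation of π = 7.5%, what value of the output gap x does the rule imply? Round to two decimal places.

1.04%

0.5 x = 11.92 − 1.4 − 2.5 − 1.5 × (7.5 − 2.5) = 0.52
x = 0.52 / 0.5 = 1.04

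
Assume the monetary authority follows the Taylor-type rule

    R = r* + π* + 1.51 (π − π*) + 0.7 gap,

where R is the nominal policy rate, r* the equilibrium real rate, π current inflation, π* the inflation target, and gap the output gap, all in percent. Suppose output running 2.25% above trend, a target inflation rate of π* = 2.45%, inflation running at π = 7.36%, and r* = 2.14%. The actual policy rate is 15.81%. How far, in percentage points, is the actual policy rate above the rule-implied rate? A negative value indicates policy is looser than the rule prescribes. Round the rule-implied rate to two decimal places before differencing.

Output 2.25% above potential → gap = 2.25.
R = 2.14 + 2.45 + 1.51 × (7.36 − 2.45) + 0.7 × 2.25
   = 2.14 + 2.45 + 7.4141 + 1.575 = 13.58
Deviation = 15.81 − 13.58 = 2.23 pp.

2.23 pp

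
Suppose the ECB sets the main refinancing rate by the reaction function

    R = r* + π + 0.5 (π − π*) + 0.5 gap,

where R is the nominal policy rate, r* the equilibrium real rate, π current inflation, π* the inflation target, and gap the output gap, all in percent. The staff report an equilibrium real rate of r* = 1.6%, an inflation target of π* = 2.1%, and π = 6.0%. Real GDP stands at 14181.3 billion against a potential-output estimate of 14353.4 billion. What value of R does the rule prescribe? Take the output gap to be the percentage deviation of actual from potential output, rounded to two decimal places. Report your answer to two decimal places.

Output gap = 100 × (14181.3 − 14353.4) / 14353.4 = -1.20%.
R = 1.60 + 6.00 + 0.5 × (6.00 − 2.10) + 0.5 × (-1.20)
   = 1.60 + 6 + 1.95 − 0.6 = 8.95

8.95%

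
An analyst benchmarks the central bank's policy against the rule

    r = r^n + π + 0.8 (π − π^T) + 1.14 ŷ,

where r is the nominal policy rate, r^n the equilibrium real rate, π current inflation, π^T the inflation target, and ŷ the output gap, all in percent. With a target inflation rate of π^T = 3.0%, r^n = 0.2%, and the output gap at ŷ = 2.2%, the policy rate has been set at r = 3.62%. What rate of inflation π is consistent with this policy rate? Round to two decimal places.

1.84%

Collecting π: r = r^n + (1 + 0.8) π − 0.8 π^T + 1.14 ŷ
1.8 π = 3.62 − 0.2 + 0.8 × 3.0 − 1.14 × 2.2 = 3.312
π = 3.312 / 1.8 = 1.84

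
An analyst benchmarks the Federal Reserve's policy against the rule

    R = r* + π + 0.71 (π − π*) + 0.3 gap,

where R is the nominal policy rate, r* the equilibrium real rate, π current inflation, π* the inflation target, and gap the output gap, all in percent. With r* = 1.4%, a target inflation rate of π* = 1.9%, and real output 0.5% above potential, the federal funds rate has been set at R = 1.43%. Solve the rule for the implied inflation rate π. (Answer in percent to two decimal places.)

0.72%

Output 0.5% above potential → gap = 0.5.
Collecting π: R = r* + (1 + 0.71) π − 0.71 π* + 0.3 gap
1.71 π = 1.43 − 1.4 + 0.71 × 1.9 − 0.3 × 0.5 = 1.229
π = 1.229 / 1.71 = 0.72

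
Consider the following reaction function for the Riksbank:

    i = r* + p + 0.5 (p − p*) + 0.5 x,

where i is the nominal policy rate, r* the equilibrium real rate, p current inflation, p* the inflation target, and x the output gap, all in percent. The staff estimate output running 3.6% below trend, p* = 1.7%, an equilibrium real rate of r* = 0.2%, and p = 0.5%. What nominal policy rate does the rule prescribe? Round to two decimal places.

Output 3.6% below potential → x = -3.6.
i = 0.2 + 0.5 + 0.5 × (0.5 − 1.7) + 0.5 × (-3.6)
   = 0.2 + 0.5 − 0.6 − 1.8 = -1.70

-1.70%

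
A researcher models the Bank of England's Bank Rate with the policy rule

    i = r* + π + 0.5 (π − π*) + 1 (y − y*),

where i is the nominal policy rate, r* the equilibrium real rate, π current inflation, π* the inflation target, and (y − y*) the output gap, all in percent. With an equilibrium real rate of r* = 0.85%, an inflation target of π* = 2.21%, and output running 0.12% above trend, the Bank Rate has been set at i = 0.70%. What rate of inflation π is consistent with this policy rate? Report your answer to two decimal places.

Output 0.12% above potential → (y − y*) = 0.12.
Collecting π: i = r* + (1 + 0.5) π − 0.5 π* + 1 (y − y*)
1.5 π = 0.70 − 0.85 + 0.5 × 2.21 − 1 × 0.12 = 0.835
π = 0.835 / 1.5 = 0.56

0.56%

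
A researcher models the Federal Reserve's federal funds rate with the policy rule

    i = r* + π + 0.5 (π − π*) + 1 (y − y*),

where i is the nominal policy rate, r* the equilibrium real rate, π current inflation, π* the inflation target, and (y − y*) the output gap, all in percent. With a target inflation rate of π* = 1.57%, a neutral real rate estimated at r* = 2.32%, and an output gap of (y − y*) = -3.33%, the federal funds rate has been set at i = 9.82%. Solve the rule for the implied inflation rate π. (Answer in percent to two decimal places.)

Collecting π: i = r* + (1 + 0.5) π − 0.5 π* + 1 (y − y*)
1.5 π = 9.82 − 2.32 + 0.5 × 1.57 − 1 × (-3.33) = 11.615
π = 11.615 / 1.5 = 7.74

7.74%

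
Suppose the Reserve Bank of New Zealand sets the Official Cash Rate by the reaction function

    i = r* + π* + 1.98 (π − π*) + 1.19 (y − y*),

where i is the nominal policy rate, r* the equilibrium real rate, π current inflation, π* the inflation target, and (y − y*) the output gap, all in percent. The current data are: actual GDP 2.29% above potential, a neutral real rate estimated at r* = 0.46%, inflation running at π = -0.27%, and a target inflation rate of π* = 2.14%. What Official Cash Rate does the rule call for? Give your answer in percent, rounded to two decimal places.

Output 2.29% above potential → (y − y*) = 2.29.
i = 0.46 + 2.14 + 1.98 × (-0.27 − 2.14) + 1.19 × 2.29
   = 0.46 + 2.14 − 4.7718 + 2.7251 = 0.55

0.55%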